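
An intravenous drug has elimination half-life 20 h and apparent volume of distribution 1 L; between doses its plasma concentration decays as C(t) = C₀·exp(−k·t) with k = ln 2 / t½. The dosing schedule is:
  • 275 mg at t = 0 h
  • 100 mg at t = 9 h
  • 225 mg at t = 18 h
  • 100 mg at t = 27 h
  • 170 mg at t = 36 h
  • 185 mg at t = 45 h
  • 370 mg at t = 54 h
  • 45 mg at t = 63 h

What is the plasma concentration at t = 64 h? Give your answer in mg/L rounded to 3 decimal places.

583.495 mg/L

k = ln 2 / 20 = 0.03466 per h
Dose 1 (275 mg at t=0 h): 275·exp(−0.03466·64) = 29.925 mg/L
Dose 2 (100 mg at t=9 h): 100·exp(−0.03466·55) = 14.865 mg/L
Dose 3 (225 mg at t=18 h): 225·exp(−0.03466·46) = 45.689 mg/L
Dose 4 (100 mg at t=27 h): 100·exp(−0.03466·37) = 27.739 mg/L
Dose 5 (170 mg at t=36 h): 170·exp(−0.03466·28) = 64.418 mg/L
Dose 6 (185 mg at t=45 h): 185·exp(−0.03466·19) = 95.762 mg/L
Dose 7 (370 mg at t=54 h): 370·exp(−0.03466·10) = 261.630 mg/L
Dose 8 (45 mg at t=63 h): 45·exp(−0.03466·1) = 43.467 mg/L
C(64) = 29.925 + 14.865 + 45.689 + 27.739 + 64.418 + 95.762 + 261.630 + 43.467 = 583.495 mg/L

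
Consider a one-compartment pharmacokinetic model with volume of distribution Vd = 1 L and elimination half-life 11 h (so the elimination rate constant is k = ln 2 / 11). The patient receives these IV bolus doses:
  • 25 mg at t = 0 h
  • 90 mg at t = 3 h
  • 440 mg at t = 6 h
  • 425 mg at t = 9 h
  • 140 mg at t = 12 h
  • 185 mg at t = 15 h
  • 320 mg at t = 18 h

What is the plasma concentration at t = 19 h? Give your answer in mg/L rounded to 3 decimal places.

k = ln 2 / 11 = 0.06301 per h
Dose 1 (25 mg at t=0 h): 25·exp(−0.06301·19) = 7.551 mg/L
Dose 2 (90 mg at t=3 h): 90·exp(−0.06301·16) = 32.838 mg/L
Dose 3 (440 mg at t=6 h): 440·exp(−0.06301·13) = 193.950 mg/L
Dose 4 (425 mg at t=9 h): 425·exp(−0.06301·10) = 226.321 mg/L
Dose 5 (140 mg at t=12 h): 140·exp(−0.06301·7) = 90.067 mg/L
Dose 6 (185 mg at t=15 h): 185·exp(−0.06301·4) = 143.783 mg/L
Dose 7 (320 mg at t=18 h): 320·exp(−0.06301·1) = 300.458 mg/L
C(19) = 7.551 + 32.838 + 193.950 + 226.321 + 90.067 + 143.783 + 300.458 = 994.967 mg/L

994.967 mg/L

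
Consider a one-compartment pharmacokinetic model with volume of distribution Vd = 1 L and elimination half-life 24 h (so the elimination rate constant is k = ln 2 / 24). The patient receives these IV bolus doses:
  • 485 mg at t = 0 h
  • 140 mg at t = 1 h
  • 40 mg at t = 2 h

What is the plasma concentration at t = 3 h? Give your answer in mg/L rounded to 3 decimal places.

615.751 mg/L

k = ln 2 / 24 = 0.02888 per h
Dose 1 (485 mg at t=0 h): 485·exp(−0.02888·3) = 444.747 mg/L
Dose 2 (140 mg at t=1 h): 140·exp(−0.02888·2) = 132.142 mg/L
Dose 3 (40 mg at t=2 h): 40·exp(−0.02888·1) = 38.861 mg/L
C(3) = 444.747 + 132.142 + 38.861 = 615.751 mg/L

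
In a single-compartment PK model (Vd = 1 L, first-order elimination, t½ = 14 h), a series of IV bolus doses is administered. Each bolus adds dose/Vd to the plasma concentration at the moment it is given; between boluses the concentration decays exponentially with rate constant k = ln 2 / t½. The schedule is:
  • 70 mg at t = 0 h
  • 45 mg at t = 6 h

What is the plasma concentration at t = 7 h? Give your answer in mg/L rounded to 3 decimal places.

92.324 mg/L

k = ln 2 / 14 = 0.04951 per h
Dose 1 (70 mg at t=0 h): 70·exp(−0.04951·7) = 49.497 mg/L
Dose 2 (45 mg at t=6 h): 45·exp(−0.04951·1) = 42.826 mg/L
C(7) = 49.497 + 42.826 = 92.324 mg/L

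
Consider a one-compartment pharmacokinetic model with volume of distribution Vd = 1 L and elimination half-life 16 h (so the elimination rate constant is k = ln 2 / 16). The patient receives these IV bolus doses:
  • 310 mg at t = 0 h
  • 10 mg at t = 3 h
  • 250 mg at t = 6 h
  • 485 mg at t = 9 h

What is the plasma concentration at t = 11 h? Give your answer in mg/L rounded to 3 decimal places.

845.617 mg/L

k = ln 2 / 16 = 0.04332 per h
Dose 1 (310 mg at t=0 h): 310·exp(−0.04332·11) = 192.488 mg/L
Dose 2 (10 mg at t=3 h): 10·exp(−0.04332·8) = 7.071 mg/L
Dose 3 (250 mg at t=6 h): 250·exp(−0.04332·5) = 201.311 mg/L
Dose 4 (485 mg at t=9 h): 485·exp(−0.04332·2) = 444.747 mg/L
C(11) = 192.488 + 7.071 + 201.311 + 444.747 = 845.617 mg/L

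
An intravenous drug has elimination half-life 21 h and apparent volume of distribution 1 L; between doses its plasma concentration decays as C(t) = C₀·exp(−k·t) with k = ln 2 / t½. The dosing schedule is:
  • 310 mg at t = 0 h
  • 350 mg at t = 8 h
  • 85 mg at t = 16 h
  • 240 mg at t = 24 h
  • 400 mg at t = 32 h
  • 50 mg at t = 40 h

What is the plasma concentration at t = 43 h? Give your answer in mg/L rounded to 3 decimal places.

k = ln 2 / 21 = 0.03301 per h
Dose 1 (310 mg at t=0 h): 310·exp(−0.03301·43) = 74.984 mg/L
Dose 2 (350 mg at t=8 h): 350·exp(−0.03301·35) = 110.243 mg/L
Dose 3 (85 mg at t=16 h): 85·exp(−0.03301·27) = 34.864 mg/L
Dose 4 (240 mg at t=24 h): 240·exp(−0.03301·19) = 128.189 mg/L
Dose 5 (400 mg at t=32 h): 400·exp(−0.03301·11) = 278.213 mg/L
Dose 6 (50 mg at t=40 h): 50·exp(−0.03301·3) = 45.286 mg/L
C(43) = 74.984 + 110.243 + 34.864 + 128.189 + 278.213 + 45.286 = 671.779 mg/L

671.779 mg/L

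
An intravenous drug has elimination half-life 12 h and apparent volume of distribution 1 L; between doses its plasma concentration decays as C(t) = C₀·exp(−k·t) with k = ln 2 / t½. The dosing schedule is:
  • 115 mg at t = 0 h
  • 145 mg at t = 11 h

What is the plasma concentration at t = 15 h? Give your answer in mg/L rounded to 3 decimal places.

k = ln 2 / 12 = 0.05776 per h
Dose 1 (115 mg at t=0 h): 115·exp(−0.05776·15) = 48.352 mg/L
Dose 2 (145 mg at t=11 h): 145·exp(−0.05776·4) = 115.087 mg/L
C(15) = 48.352 + 115.087 = 163.438 mg/L

163.438 mg/L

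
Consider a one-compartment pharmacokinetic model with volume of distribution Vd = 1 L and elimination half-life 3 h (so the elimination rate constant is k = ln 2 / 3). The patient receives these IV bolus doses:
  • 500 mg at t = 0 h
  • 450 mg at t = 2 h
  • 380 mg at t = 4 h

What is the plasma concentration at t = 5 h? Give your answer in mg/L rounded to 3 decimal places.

k = ln 2 / 3 = 0.23105 per h
Dose 1 (500 mg at t=0 h): 500·exp(−0.23105·5) = 157.490 mg/L
Dose 2 (450 mg at t=2 h): 450·exp(−0.23105·3) = 225.000 mg/L
Dose 3 (380 mg at t=4 h): 380·exp(−0.23105·1) = 301.606 mg/L
C(5) = 157.490 + 225.000 + 301.606 = 684.096 mg/L

684.096 mg/L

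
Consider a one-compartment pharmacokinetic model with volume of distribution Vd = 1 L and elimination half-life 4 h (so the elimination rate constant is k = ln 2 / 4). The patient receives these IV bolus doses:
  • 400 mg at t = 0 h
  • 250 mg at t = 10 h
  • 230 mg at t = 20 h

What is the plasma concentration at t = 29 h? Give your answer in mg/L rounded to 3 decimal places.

60.270 mg/L

k = ln 2 / 4 = 0.17329 per h
Dose 1 (400 mg at t=0 h): 400·exp(−0.17329·29) = 2.628 mg/L
Dose 2 (250 mg at t=10 h): 250·exp(−0.17329·19) = 9.291 mg/L
Dose 3 (230 mg at t=20 h): 230·exp(−0.17329·9) = 48.352 mg/L
C(29) = 2.628 + 9.291 + 48.352 = 60.270 mg/L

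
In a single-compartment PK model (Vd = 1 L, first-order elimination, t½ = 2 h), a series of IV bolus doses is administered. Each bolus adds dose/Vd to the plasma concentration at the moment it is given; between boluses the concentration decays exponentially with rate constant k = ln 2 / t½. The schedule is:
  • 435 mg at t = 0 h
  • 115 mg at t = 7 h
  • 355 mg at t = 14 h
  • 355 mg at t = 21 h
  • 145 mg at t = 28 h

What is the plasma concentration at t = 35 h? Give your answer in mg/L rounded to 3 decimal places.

15.844 mg/L

k = ln 2 / 2 = 0.34657 per h
Dose 1 (435 mg at t=0 h): 435·exp(−0.34657·35) = 0.002 mg/L
Dose 2 (115 mg at t=7 h): 115·exp(−0.34657·28) = 0.007 mg/L
Dose 3 (355 mg at t=14 h): 355·exp(−0.34657·21) = 0.245 mg/L
Dose 4 (355 mg at t=21 h): 355·exp(−0.34657·14) = 2.773 mg/L
Dose 5 (145 mg at t=28 h): 145·exp(−0.34657·7) = 12.816 mg/L
C(35) = 0.002 + 0.007 + 0.245 + 2.773 + 12.816 = 15.844 mg/L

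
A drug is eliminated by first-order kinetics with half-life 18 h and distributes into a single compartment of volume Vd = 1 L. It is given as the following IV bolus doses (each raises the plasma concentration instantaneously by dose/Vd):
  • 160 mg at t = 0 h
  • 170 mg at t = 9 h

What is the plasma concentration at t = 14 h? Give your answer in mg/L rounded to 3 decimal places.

k = ln 2 / 18 = 0.03851 per h
Dose 1 (160 mg at t=0 h): 160·exp(−0.03851·14) = 93.322 mg/L
Dose 2 (170 mg at t=9 h): 170·exp(−0.03851·5) = 140.226 mg/L
C(14) = 93.322 + 140.226 = 233.549 mg/L

233.549 mg/L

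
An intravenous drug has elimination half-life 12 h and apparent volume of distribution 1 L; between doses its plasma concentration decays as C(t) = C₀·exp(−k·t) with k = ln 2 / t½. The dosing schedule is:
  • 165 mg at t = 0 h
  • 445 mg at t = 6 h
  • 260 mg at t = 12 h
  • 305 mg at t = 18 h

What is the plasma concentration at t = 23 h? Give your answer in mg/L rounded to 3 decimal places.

576.612 mg/L

k = ln 2 / 12 = 0.05776 per h
Dose 1 (165 mg at t=0 h): 165·exp(−0.05776·23) = 43.703 mg/L
Dose 2 (445 mg at t=6 h): 445·exp(−0.05776·17) = 166.687 mg/L
Dose 3 (260 mg at t=12 h): 260·exp(−0.05776·11) = 137.730 mg/L
Dose 4 (305 mg at t=18 h): 305·exp(−0.05776·5) = 228.492 mg/L
C(23) = 43.703 + 166.687 + 137.730 + 228.492 = 576.612 mg/L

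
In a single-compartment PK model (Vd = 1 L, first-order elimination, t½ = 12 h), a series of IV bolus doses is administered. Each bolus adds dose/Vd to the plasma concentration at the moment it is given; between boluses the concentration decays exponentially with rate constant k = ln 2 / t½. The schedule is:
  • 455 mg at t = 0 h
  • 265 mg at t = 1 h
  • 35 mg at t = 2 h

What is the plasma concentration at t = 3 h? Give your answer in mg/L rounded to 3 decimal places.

651.732 mg/L

k = ln 2 / 12 = 0.05776 per h
Dose 1 (455 mg at t=0 h): 455·exp(−0.05776·3) = 382.608 mg/L
Dose 2 (265 mg at t=1 h): 265·exp(−0.05776·2) = 236.088 mg/L
Dose 3 (35 mg at t=2 h): 35·exp(−0.05776·1) = 33.036 mg/L
C(3) = 382.608 + 236.088 + 33.036 = 651.732 mg/L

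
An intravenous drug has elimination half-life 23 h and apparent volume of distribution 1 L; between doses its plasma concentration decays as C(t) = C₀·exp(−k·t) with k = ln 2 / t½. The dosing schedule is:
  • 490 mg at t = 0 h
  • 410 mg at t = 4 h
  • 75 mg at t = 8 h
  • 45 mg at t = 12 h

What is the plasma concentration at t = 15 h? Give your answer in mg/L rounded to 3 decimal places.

k = ln 2 / 23 = 0.03014 per h
Dose 1 (490 mg at t=0 h): 490·exp(−0.03014·15) = 311.797 mg/L
Dose 2 (410 mg at t=4 h): 410·exp(−0.03014·11) = 294.315 mg/L
Dose 3 (75 mg at t=8 h): 75·exp(−0.03014·7) = 60.736 mg/L
Dose 4 (45 mg at t=12 h): 45·exp(−0.03014·3) = 41.110 mg/L
C(15) = 311.797 + 294.315 + 60.736 + 41.110 = 707.958 mg/L

707.958 mg/L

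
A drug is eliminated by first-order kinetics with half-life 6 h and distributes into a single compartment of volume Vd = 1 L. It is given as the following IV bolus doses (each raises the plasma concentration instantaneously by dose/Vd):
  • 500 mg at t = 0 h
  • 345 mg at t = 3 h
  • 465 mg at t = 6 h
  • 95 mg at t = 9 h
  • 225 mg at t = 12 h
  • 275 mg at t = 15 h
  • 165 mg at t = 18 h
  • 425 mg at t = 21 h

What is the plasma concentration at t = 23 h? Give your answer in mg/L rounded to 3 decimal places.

k = ln 2 / 6 = 0.11552 per h
Dose 1 (500 mg at t=0 h): 500·exp(−0.11552·23) = 35.077 mg/L
Dose 2 (345 mg at t=3 h): 345·exp(−0.11552·20) = 34.228 mg/L
Dose 3 (465 mg at t=6 h): 465·exp(−0.11552·17) = 65.243 mg/L
Dose 4 (95 mg at t=9 h): 95·exp(−0.11552·14) = 18.850 mg/L
Dose 5 (225 mg at t=12 h): 225·exp(−0.11552·11) = 63.138 mg/L
Dose 6 (275 mg at t=15 h): 275·exp(−0.11552·8) = 109.134 mg/L
Dose 7 (165 mg at t=18 h): 165·exp(−0.11552·5) = 92.603 mg/L
Dose 8 (425 mg at t=21 h): 425·exp(−0.11552·2) = 337.323 mg/L
C(23) = 35.077 + 34.228 + 65.243 + 18.850 + 63.138 + 109.134 + 92.603 + 337.323 = 755.597 mg/L

755.597 mg/L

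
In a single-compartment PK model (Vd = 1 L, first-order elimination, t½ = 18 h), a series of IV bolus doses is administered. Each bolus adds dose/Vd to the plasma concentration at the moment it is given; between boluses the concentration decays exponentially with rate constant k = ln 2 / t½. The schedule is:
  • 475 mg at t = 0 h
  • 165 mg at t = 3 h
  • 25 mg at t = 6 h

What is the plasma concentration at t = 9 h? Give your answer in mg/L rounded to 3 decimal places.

489.109 mg/L

k = ln 2 / 18 = 0.03851 per h
Dose 1 (475 mg at t=0 h): 475·exp(−0.03851·9) = 335.876 mg/L
Dose 2 (165 mg at t=3 h): 165·exp(−0.03851·6) = 130.961 mg/L
Dose 3 (25 mg at t=6 h): 25·exp(−0.03851·3) = 22.272 mg/L
C(9) = 335.876 + 130.961 + 22.272 = 489.109 mg/L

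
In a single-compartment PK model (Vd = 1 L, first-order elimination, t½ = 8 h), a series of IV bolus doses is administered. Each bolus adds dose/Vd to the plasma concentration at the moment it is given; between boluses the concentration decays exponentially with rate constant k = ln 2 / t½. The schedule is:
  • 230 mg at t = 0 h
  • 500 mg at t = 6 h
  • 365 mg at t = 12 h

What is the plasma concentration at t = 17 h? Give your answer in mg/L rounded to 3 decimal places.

k = ln 2 / 8 = 0.08664 per h
Dose 1 (230 mg at t=0 h): 230·exp(−0.08664·17) = 52.728 mg/L
Dose 2 (500 mg at t=6 h): 500·exp(−0.08664·11) = 192.776 mg/L
Dose 3 (365 mg at t=12 h): 365·exp(−0.08664·5) = 236.673 mg/L
C(17) = 52.728 + 192.776 + 236.673 = 482.177 mg/L

482.177 mg/L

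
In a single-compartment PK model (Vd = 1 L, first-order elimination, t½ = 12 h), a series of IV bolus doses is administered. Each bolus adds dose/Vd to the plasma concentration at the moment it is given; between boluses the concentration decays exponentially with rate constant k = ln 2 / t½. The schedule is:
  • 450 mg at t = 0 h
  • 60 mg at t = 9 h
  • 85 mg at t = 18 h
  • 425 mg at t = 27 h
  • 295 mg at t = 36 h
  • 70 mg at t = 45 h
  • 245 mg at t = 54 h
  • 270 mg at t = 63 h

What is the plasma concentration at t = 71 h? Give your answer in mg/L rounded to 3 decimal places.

363.085 mg/L

k = ln 2 / 12 = 0.05776 per h
Dose 1 (450 mg at t=0 h): 450·exp(−0.05776·71) = 7.449 mg/L
Dose 2 (60 mg at t=9 h): 60·exp(−0.05776·62) = 1.670 mg/L
Dose 3 (85 mg at t=18 h): 85·exp(−0.05776·53) = 3.980 mg/L
Dose 4 (425 mg at t=27 h): 425·exp(−0.05776·44) = 33.467 mg/L
Dose 5 (295 mg at t=36 h): 295·exp(−0.05776·35) = 39.068 mg/L
Dose 6 (70 mg at t=45 h): 70·exp(−0.05776·26) = 15.591 mg/L
Dose 7 (245 mg at t=54 h): 245·exp(−0.05776·17) = 91.771 mg/L
Dose 8 (270 mg at t=63 h): 270·exp(−0.05776·8) = 170.089 mg/L
C(71) = 7.449 + 1.670 + 3.980 + 33.467 + 39.068 + 15.591 + 91.771 + 170.089 = 363.085 mg/L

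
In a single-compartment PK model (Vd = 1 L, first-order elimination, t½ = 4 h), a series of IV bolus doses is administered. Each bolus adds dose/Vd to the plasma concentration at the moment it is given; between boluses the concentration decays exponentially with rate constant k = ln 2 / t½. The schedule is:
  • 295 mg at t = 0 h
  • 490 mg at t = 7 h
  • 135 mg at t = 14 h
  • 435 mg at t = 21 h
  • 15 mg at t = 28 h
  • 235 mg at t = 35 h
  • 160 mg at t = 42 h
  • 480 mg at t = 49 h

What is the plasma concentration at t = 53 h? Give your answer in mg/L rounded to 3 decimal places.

276.422 mg/L

k = ln 2 / 4 = 0.17329 per h
Dose 1 (295 mg at t=0 h): 295·exp(−0.17329·53) = 0.030 mg/L
Dose 2 (490 mg at t=7 h): 490·exp(−0.17329·46) = 0.169 mg/L
Dose 3 (135 mg at t=14 h): 135·exp(−0.17329·39) = 0.157 mg/L
Dose 4 (435 mg at t=21 h): 435·exp(−0.17329·32) = 1.699 mg/L
Dose 5 (15 mg at t=28 h): 15·exp(−0.17329·25) = 0.197 mg/L
Dose 6 (235 mg at t=35 h): 235·exp(−0.17329·18) = 10.386 mg/L
Dose 7 (160 mg at t=42 h): 160·exp(−0.17329·11) = 23.784 mg/L
Dose 8 (480 mg at t=49 h): 480·exp(−0.17329·4) = 240.000 mg/L
C(53) = 0.030 + 0.169 + 0.157 + 1.699 + 0.197 + 10.386 + 23.784 + 240.000 = 276.422 mg/L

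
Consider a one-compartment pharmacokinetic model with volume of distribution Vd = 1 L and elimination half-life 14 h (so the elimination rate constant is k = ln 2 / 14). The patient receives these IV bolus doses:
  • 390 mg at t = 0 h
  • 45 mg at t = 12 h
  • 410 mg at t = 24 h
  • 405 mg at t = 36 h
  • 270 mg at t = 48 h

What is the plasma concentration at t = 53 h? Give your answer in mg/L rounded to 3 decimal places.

517.078 mg/L

k = ln 2 / 14 = 0.04951 per h
Dose 1 (390 mg at t=0 h): 390·exp(−0.04951·53) = 28.278 mg/L
Dose 2 (45 mg at t=12 h): 45·exp(−0.04951·41) = 5.911 mg/L
Dose 3 (410 mg at t=24 h): 410·exp(−0.04951·29) = 97.549 mg/L
Dose 4 (405 mg at t=36 h): 405·exp(−0.04951·17) = 174.549 mg/L
Dose 5 (270 mg at t=48 h): 270·exp(−0.04951·5) = 210.791 mg/L
C(53) = 28.278 + 5.911 + 97.549 + 174.549 + 210.791 = 517.078 mg/L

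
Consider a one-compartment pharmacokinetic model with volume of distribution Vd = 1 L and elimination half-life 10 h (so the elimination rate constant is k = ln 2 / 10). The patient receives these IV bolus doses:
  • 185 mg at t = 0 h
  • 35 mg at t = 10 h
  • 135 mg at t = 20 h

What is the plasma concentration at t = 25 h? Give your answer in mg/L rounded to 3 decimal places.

140.537 mg/L

k = ln 2 / 10 = 0.06931 per h
Dose 1 (185 mg at t=0 h): 185·exp(−0.06931·25) = 32.704 mg/L
Dose 2 (35 mg at t=10 h): 35·exp(−0.06931·15) = 12.374 mg/L
Dose 3 (135 mg at t=20 h): 135·exp(−0.06931·5) = 95.459 mg/L
C(25) = 32.704 + 12.374 + 95.459 = 140.537 mg/L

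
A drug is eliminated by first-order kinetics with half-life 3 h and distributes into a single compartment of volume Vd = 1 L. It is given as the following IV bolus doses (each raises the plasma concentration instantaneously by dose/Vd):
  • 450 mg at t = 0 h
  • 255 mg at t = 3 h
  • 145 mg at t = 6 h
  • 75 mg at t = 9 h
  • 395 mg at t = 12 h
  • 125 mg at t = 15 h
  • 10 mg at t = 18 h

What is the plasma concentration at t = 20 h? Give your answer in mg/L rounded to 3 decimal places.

k = ln 2 / 3 = 0.23105 per h
Dose 1 (450 mg at t=0 h): 450·exp(−0.23105·20) = 4.429 mg/L
Dose 2 (255 mg at t=3 h): 255·exp(−0.23105·17) = 5.020 mg/L
Dose 3 (145 mg at t=6 h): 145·exp(−0.23105·14) = 5.709 mg/L
Dose 4 (75 mg at t=9 h): 75·exp(−0.23105·11) = 5.906 mg/L
Dose 5 (395 mg at t=12 h): 395·exp(−0.23105·8) = 62.209 mg/L
Dose 6 (125 mg at t=15 h): 125·exp(−0.23105·5) = 39.373 mg/L
Dose 7 (10 mg at t=18 h): 10·exp(−0.23105·2) = 6.300 mg/L
C(20) = 4.429 + 5.020 + 5.709 + 5.906 + 62.209 + 39.373 + 6.300 = 128.945 mg/L

128.945 mg/L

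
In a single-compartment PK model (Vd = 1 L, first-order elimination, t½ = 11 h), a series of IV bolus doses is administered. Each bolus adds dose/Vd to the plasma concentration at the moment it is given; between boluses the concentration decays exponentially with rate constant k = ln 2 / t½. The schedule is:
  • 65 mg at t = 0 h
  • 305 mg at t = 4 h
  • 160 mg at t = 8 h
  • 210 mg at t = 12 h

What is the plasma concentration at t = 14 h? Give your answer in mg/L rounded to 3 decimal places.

k = ln 2 / 11 = 0.06301 per h
Dose 1 (65 mg at t=0 h): 65·exp(−0.06301·14) = 26.902 mg/L
Dose 2 (305 mg at t=4 h): 305·exp(−0.06301·10) = 162.419 mg/L
Dose 3 (160 mg at t=8 h): 160·exp(−0.06301·6) = 109.628 mg/L
Dose 4 (210 mg at t=12 h): 210·exp(−0.06301·2) = 185.134 mg/L
C(14) = 26.902 + 162.419 + 109.628 + 185.134 = 484.083 mg/L

484.083 mg/L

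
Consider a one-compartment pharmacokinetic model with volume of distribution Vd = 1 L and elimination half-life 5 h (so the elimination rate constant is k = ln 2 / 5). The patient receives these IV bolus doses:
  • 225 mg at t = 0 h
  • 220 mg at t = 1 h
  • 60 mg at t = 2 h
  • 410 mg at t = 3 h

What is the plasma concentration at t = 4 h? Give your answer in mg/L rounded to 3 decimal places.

676.772 mg/L

k = ln 2 / 5 = 0.13863 per h
Dose 1 (225 mg at t=0 h): 225·exp(−0.13863·4) = 129.229 mg/L
Dose 2 (220 mg at t=1 h): 220·exp(−0.13863·3) = 145.146 mg/L
Dose 3 (60 mg at t=2 h): 60·exp(−0.13863·2) = 45.471 mg/L
Dose 4 (410 mg at t=3 h): 410·exp(−0.13863·1) = 356.926 mg/L
C(4) = 129.229 + 145.146 + 45.471 + 356.926 = 676.772 mg/L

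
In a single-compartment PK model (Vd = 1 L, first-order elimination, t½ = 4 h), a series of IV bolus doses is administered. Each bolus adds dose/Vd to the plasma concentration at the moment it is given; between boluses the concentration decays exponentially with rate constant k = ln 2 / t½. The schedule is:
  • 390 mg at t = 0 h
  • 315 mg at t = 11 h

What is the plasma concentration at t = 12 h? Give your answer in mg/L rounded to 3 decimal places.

k = ln 2 / 4 = 0.17329 per h
Dose 1 (390 mg at t=0 h): 390·exp(−0.17329·12) = 48.750 mg/L
Dose 2 (315 mg at t=11 h): 315·exp(−0.17329·1) = 264.882 mg/L
C(12) = 48.750 + 264.882 = 313.632 mg/L

313.632 mg/L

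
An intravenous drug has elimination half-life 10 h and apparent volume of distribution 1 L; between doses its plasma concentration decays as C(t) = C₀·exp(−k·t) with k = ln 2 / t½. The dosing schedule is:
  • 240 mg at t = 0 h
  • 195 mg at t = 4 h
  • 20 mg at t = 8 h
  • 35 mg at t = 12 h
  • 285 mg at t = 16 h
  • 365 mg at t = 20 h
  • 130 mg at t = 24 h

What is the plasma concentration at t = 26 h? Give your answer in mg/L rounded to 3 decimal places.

k = ln 2 / 10 = 0.06931 per h
Dose 1 (240 mg at t=0 h): 240·exp(−0.06931·26) = 39.585 mg/L
Dose 2 (195 mg at t=4 h): 195·exp(−0.06931·22) = 42.439 mg/L
Dose 3 (20 mg at t=8 h): 20·exp(−0.06931·18) = 5.743 mg/L
Dose 4 (35 mg at t=12 h): 35·exp(−0.06931·14) = 13.263 mg/L
Dose 5 (285 mg at t=16 h): 285·exp(−0.06931·10) = 142.500 mg/L
Dose 6 (365 mg at t=20 h): 365·exp(−0.06931·6) = 240.810 mg/L
Dose 7 (130 mg at t=24 h): 130·exp(−0.06931·2) = 113.172 mg/L
C(26) = 39.585 + 42.439 + 5.743 + 13.263 + 142.500 + 240.810 + 113.172 = 597.512 mg/L

597.512 mg/L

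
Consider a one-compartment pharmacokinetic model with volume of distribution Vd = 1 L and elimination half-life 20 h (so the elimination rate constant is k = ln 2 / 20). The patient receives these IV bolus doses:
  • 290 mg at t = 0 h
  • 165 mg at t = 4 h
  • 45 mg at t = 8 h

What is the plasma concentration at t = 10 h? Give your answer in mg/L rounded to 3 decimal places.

381.069 mg/L

k = ln 2 / 20 = 0.03466 per h
Dose 1 (290 mg at t=0 h): 290·exp(−0.03466·10) = 205.061 mg/L
Dose 2 (165 mg at t=4 h): 165·exp(−0.03466·6) = 134.022 mg/L
Dose 3 (45 mg at t=8 h): 45·exp(−0.03466·2) = 41.986 mg/L
C(10) = 205.061 + 134.022 + 41.986 = 381.069 mg/L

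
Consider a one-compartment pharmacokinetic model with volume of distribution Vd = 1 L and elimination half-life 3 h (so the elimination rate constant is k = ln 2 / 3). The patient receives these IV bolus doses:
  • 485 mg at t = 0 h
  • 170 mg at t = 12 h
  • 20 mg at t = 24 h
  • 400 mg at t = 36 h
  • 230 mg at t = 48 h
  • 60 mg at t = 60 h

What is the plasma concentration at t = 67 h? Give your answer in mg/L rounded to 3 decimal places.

15.069 mg/L

k = ln 2 / 3 = 0.23105 per h
Dose 1 (485 mg at t=0 h): 485·exp(−0.23105·67) = 0.000 mg/L
Dose 2 (170 mg at t=12 h): 170·exp(−0.23105·55) = 0.001 mg/L
Dose 3 (20 mg at t=24 h): 20·exp(−0.23105·43) = 0.001 mg/L
Dose 4 (400 mg at t=36 h): 400·exp(−0.23105·31) = 0.310 mg/L
Dose 5 (230 mg at t=48 h): 230·exp(−0.23105·19) = 2.852 mg/L
Dose 6 (60 mg at t=60 h): 60·exp(−0.23105·7) = 11.906 mg/L
C(67) = 0.000 + 0.001 + 0.001 + 0.310 + 2.852 + 11.906 = 15.069 mg/L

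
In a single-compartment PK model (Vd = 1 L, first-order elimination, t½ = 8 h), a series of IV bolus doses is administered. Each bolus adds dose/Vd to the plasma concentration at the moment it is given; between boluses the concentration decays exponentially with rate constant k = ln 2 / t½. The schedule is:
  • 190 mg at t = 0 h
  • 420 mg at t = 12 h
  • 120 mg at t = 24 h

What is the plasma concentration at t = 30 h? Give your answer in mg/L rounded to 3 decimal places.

173.768 mg/L

k = ln 2 / 8 = 0.08664 per h
Dose 1 (190 mg at t=0 h): 190·exp(−0.08664·30) = 14.122 mg/L
Dose 2 (420 mg at t=12 h): 420·exp(−0.08664·18) = 88.294 mg/L
Dose 3 (120 mg at t=24 h): 120·exp(−0.08664·6) = 71.352 mg/L
C(30) = 14.122 + 88.294 + 71.352 = 173.768 mg/L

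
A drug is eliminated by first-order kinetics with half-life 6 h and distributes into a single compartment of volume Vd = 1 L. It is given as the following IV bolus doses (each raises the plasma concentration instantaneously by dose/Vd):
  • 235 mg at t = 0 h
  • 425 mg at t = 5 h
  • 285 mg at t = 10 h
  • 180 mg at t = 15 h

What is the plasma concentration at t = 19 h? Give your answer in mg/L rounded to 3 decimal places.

k = ln 2 / 6 = 0.11552 per h
Dose 1 (235 mg at t=0 h): 235·exp(−0.11552·19) = 26.170 mg/L
Dose 2 (425 mg at t=5 h): 425·exp(−0.11552·14) = 84.331 mg/L
Dose 3 (285 mg at t=10 h): 285·exp(−0.11552·9) = 100.763 mg/L
Dose 4 (180 mg at t=15 h): 180·exp(−0.11552·4) = 113.393 mg/L
C(19) = 26.170 + 84.331 + 100.763 + 113.393 = 324.656 mg/L

324.656 mg/L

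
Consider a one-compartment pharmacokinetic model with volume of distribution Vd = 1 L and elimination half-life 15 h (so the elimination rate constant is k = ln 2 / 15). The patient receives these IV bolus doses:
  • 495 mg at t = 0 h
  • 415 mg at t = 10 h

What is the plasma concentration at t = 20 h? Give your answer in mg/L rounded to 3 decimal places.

457.874 mg/L

k = ln 2 / 15 = 0.04621 per h
Dose 1 (495 mg at t=0 h): 495·exp(−0.04621·20) = 196.441 mg/L
Dose 2 (415 mg at t=10 h): 415·exp(−0.04621·10) = 261.434 mg/L
C(20) = 196.441 + 261.434 = 457.874 mg/L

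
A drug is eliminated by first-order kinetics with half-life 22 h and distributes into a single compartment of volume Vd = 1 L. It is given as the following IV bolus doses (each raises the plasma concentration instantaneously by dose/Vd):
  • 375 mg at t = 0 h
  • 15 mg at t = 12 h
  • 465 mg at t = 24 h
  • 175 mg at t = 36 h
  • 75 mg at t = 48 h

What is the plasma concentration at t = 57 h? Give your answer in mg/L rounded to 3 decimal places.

377.062 mg/L

k = ln 2 / 22 = 0.03151 per h
Dose 1 (375 mg at t=0 h): 375·exp(−0.03151·57) = 62.243 mg/L
Dose 2 (15 mg at t=12 h): 15·exp(−0.03151·45) = 3.634 mg/L
Dose 3 (465 mg at t=24 h): 465·exp(−0.03151·33) = 164.402 mg/L
Dose 4 (175 mg at t=36 h): 175·exp(−0.03151·21) = 90.301 mg/L
Dose 5 (75 mg at t=48 h): 75·exp(−0.03151·9) = 56.482 mg/L
C(57) = 62.243 + 3.634 + 164.402 + 90.301 + 56.482 = 377.062 mg/L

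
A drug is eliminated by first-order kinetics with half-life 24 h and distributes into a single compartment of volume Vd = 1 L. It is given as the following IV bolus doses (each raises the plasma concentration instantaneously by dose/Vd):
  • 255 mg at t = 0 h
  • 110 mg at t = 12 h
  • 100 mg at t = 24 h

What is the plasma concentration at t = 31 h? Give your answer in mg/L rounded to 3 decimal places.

249.402 mg/L

k = ln 2 / 24 = 0.02888 per h
Dose 1 (255 mg at t=0 h): 255·exp(−0.02888·31) = 104.162 mg/L
Dose 2 (110 mg at t=12 h): 110·exp(−0.02888·19) = 63.544 mg/L
Dose 3 (100 mg at t=24 h): 100·exp(−0.02888·7) = 81.696 mg/L
C(31) = 104.162 + 63.544 + 81.696 = 249.402 mg/L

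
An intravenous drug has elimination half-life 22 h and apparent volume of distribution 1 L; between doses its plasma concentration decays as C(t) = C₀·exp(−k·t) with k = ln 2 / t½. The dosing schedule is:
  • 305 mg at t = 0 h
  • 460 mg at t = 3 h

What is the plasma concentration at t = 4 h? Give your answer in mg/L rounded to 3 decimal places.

k = ln 2 / 22 = 0.03151 per h
Dose 1 (305 mg at t=0 h): 305·exp(−0.03151·4) = 268.885 mg/L
Dose 2 (460 mg at t=3 h): 460·exp(−0.03151·1) = 445.733 mg/L
C(4) = 268.885 + 445.733 = 714.618 mg/L

714.618 mg/L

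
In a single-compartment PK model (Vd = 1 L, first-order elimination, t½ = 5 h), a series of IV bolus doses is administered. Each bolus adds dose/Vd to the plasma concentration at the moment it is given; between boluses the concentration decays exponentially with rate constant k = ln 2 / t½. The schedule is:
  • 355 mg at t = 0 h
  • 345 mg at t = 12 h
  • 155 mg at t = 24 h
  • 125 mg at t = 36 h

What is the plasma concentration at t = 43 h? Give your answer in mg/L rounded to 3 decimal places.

64.102 mg/L

k = ln 2 / 5 = 0.13863 per h
Dose 1 (355 mg at t=0 h): 355·exp(−0.13863·43) = 0.915 mg/L
Dose 2 (345 mg at t=12 h): 345·exp(−0.13863·31) = 4.693 mg/L
Dose 3 (155 mg at t=24 h): 155·exp(−0.13863·19) = 11.128 mg/L
Dose 4 (125 mg at t=36 h): 125·exp(−0.13863·7) = 47.366 mg/L
C(43) = 0.915 + 4.693 + 11.128 + 47.366 = 64.102 mg/L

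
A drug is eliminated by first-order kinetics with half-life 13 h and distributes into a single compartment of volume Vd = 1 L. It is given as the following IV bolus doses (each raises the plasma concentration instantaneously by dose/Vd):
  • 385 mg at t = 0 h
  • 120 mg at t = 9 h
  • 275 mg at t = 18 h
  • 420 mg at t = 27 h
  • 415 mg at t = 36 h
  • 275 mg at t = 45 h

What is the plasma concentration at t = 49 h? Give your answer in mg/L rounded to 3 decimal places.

654.762 mg/L

k = ln 2 / 13 = 0.05332 per h
Dose 1 (385 mg at t=0 h): 385·exp(−0.05332·49) = 28.236 mg/L
Dose 2 (120 mg at t=9 h): 120·exp(−0.05332·40) = 14.221 mg/L
Dose 3 (275 mg at t=18 h): 275·exp(−0.05332·31) = 52.661 mg/L
Dose 4 (420 mg at t=27 h): 420·exp(−0.05332·22) = 129.961 mg/L
Dose 5 (415 mg at t=36 h): 415·exp(−0.05332·13) = 207.500 mg/L
Dose 6 (275 mg at t=45 h): 275·exp(−0.05332·4) = 222.182 mg/L
C(49) = 28.236 + 14.221 + 52.661 + 129.961 + 207.500 + 222.182 = 654.762 mg/L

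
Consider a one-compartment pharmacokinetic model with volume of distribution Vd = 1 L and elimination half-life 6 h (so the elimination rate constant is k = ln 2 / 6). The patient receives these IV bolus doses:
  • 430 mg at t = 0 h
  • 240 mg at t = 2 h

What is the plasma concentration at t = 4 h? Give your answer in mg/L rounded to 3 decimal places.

k = ln 2 / 6 = 0.11552 per h
Dose 1 (430 mg at t=0 h): 430·exp(−0.11552·4) = 270.883 mg/L
Dose 2 (240 mg at t=2 h): 240·exp(−0.11552·2) = 190.488 mg/L
C(4) = 270.883 + 190.488 = 461.371 mg/L

461.371 mg/L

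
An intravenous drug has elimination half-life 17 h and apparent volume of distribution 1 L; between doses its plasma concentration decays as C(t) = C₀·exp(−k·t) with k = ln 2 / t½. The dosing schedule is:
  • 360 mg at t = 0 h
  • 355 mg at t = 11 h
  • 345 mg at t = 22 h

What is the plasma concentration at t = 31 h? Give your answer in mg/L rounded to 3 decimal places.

k = ln 2 / 17 = 0.04077 per h
Dose 1 (360 mg at t=0 h): 360·exp(−0.04077·31) = 101.710 mg/L
Dose 2 (355 mg at t=11 h): 355·exp(−0.04077·20) = 157.064 mg/L
Dose 3 (345 mg at t=22 h): 345·exp(−0.04077·9) = 239.029 mg/L
C(31) = 101.710 + 157.064 + 239.029 = 497.803 mg/L

497.803 mg/L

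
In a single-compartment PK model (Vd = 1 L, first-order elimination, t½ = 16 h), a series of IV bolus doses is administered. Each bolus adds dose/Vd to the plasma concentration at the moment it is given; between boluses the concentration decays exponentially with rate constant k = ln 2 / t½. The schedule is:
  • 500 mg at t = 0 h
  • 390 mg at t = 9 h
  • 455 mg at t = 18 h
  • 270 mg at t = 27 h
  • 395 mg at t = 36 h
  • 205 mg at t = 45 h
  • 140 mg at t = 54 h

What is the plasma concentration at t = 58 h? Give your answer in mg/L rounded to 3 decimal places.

k = ln 2 / 16 = 0.04332 per h
Dose 1 (500 mg at t=0 h): 500·exp(−0.04332·58) = 40.526 mg/L
Dose 2 (390 mg at t=9 h): 390·exp(−0.04332·49) = 46.683 mg/L
Dose 3 (455 mg at t=18 h): 455·exp(−0.04332·40) = 80.433 mg/L
Dose 4 (270 mg at t=27 h): 270·exp(−0.04332·31) = 70.488 mg/L
Dose 5 (395 mg at t=36 h): 395·exp(−0.04332·22) = 152.293 mg/L
Dose 6 (205 mg at t=45 h): 205·exp(−0.04332·13) = 116.726 mg/L
Dose 7 (140 mg at t=54 h): 140·exp(−0.04332·4) = 117.725 mg/L
C(58) = 40.526 + 46.683 + 80.433 + 70.488 + 152.293 + 116.726 + 117.725 = 624.876 mg/L

624.876 mg/L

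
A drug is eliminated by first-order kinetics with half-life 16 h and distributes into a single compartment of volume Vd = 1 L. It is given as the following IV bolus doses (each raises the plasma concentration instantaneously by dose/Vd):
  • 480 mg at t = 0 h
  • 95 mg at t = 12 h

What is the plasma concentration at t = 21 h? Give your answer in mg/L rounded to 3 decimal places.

257.586 mg/L

k = ln 2 / 16 = 0.04332 per h
Dose 1 (480 mg at t=0 h): 480·exp(−0.04332·21) = 193.259 mg/L
Dose 2 (95 mg at t=12 h): 95·exp(−0.04332·9) = 64.327 mg/L
C(21) = 193.259 + 64.327 = 257.586 mg/L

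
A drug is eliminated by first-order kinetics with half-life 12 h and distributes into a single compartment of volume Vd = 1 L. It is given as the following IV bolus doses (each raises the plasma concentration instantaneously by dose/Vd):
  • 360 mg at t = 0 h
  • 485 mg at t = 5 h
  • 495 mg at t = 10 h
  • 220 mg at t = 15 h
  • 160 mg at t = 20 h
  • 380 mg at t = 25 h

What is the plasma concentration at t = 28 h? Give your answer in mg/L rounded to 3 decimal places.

899.062 mg/L

k = ln 2 / 12 = 0.05776 per h
Dose 1 (360 mg at t=0 h): 360·exp(−0.05776·28) = 71.433 mg/L
Dose 2 (485 mg at t=5 h): 485·exp(−0.05776·23) = 128.460 mg/L
Dose 3 (495 mg at t=10 h): 495·exp(−0.05776·18) = 175.009 mg/L
Dose 4 (220 mg at t=15 h): 220·exp(−0.05776·13) = 103.826 mg/L
Dose 5 (160 mg at t=20 h): 160·exp(−0.05776·8) = 100.794 mg/L
Dose 6 (380 mg at t=25 h): 380·exp(−0.05776·3) = 319.541 mg/L
C(28) = 71.433 + 128.460 + 175.009 + 103.826 + 100.794 + 319.541 = 899.062 mg/L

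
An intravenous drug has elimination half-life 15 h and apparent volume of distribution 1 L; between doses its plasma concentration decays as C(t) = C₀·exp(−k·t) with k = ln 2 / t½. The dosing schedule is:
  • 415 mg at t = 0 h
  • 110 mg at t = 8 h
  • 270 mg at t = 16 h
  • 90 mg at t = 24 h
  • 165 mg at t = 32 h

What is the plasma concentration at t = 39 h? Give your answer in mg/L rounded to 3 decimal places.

k = ln 2 / 15 = 0.04621 per h
Dose 1 (415 mg at t=0 h): 415·exp(−0.04621·39) = 68.449 mg/L
Dose 2 (110 mg at t=8 h): 110·exp(−0.04621·31) = 26.258 mg/L
Dose 3 (270 mg at t=16 h): 270·exp(−0.04621·23) = 93.279 mg/L
Dose 4 (90 mg at t=24 h): 90·exp(−0.04621·15) = 45.000 mg/L
Dose 5 (165 mg at t=32 h): 165·exp(−0.04621·7) = 119.400 mg/L
C(39) = 68.449 + 26.258 + 93.279 + 45.000 + 119.400 = 352.386 mg/L

352.386 mg/L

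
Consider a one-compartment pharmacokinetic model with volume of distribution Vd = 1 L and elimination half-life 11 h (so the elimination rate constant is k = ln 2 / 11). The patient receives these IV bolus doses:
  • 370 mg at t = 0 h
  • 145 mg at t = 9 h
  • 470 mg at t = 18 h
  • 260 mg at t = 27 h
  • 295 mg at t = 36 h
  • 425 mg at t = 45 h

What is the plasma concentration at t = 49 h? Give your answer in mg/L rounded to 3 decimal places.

k = ln 2 / 11 = 0.06301 per h
Dose 1 (370 mg at t=0 h): 370·exp(−0.06301·49) = 16.875 mg/L
Dose 2 (145 mg at t=9 h): 145·exp(−0.06301·40) = 11.660 mg/L
Dose 3 (470 mg at t=18 h): 470·exp(−0.06301·31) = 66.641 mg/L
Dose 4 (260 mg at t=27 h): 260·exp(−0.06301·22) = 65.000 mg/L
Dose 5 (295 mg at t=36 h): 295·exp(−0.06301·13) = 130.035 mg/L
Dose 6 (425 mg at t=45 h): 425·exp(−0.06301·4) = 330.311 mg/L
C(49) = 16.875 + 11.660 + 66.641 + 65.000 + 130.035 + 330.311 = 620.523 mg/L

620.523 mg/L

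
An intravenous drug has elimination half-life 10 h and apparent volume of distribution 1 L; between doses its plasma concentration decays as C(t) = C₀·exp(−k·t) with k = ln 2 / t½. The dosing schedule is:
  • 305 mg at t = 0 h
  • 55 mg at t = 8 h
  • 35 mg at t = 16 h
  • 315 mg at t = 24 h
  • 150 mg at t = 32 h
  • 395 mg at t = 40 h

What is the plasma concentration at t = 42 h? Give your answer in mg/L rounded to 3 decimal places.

k = ln 2 / 10 = 0.06931 per h
Dose 1 (305 mg at t=0 h): 305·exp(−0.06931·42) = 16.595 mg/L
Dose 2 (55 mg at t=8 h): 55·exp(−0.06931·34) = 5.210 mg/L
Dose 3 (35 mg at t=16 h): 35·exp(−0.06931·26) = 5.773 mg/L
Dose 4 (315 mg at t=24 h): 315·exp(−0.06931·18) = 90.460 mg/L
Dose 5 (150 mg at t=32 h): 150·exp(−0.06931·10) = 75.000 mg/L
Dose 6 (395 mg at t=40 h): 395·exp(−0.06931·2) = 343.867 mg/L
C(42) = 16.595 + 5.210 + 5.773 + 90.460 + 75.000 + 343.867 = 536.905 mg/L

536.905 mg/L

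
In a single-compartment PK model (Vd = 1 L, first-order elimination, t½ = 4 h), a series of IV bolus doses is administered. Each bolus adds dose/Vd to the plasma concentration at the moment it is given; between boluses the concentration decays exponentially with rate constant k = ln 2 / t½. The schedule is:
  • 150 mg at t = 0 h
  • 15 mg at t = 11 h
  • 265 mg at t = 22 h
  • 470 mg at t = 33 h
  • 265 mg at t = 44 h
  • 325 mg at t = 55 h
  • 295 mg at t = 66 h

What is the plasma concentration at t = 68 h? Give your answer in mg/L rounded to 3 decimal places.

248.084 mg/L

k = ln 2 / 4 = 0.17329 per h
Dose 1 (150 mg at t=0 h): 150·exp(−0.17329·68) = 0.001 mg/L
Dose 2 (15 mg at t=11 h): 15·exp(−0.17329·57) = 0.001 mg/L
Dose 3 (265 mg at t=22 h): 265·exp(−0.17329·46) = 0.091 mg/L
Dose 4 (470 mg at t=33 h): 470·exp(−0.17329·35) = 1.092 mg/L
Dose 5 (265 mg at t=44 h): 265·exp(−0.17329·24) = 4.141 mg/L
Dose 6 (325 mg at t=55 h): 325·exp(−0.17329·13) = 34.161 mg/L
Dose 7 (295 mg at t=66 h): 295·exp(−0.17329·2) = 208.597 mg/L
C(68) = 0.001 + 0.001 + 0.091 + 1.092 + 4.141 + 34.161 + 208.597 = 248.084 mg/L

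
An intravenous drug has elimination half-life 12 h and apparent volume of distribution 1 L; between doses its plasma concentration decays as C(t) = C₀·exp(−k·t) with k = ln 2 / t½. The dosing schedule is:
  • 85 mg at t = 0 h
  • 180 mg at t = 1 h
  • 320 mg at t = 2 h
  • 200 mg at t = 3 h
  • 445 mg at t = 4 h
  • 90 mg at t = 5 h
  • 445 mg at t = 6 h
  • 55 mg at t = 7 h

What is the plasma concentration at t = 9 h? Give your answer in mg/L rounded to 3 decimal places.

k = ln 2 / 12 = 0.05776 per h
Dose 1 (85 mg at t=0 h): 85·exp(−0.05776·9) = 50.541 mg/L
Dose 2 (180 mg at t=1 h): 180·exp(−0.05776·8) = 113.393 mg/L
Dose 3 (320 mg at t=2 h): 320·exp(−0.05776·7) = 213.574 mg/L
Dose 4 (200 mg at t=3 h): 200·exp(−0.05776·6) = 141.421 mg/L
Dose 5 (445 mg at t=4 h): 445·exp(−0.05776·5) = 333.373 mg/L
Dose 6 (90 mg at t=5 h): 90·exp(−0.05776·4) = 71.433 mg/L
Dose 7 (445 mg at t=6 h): 445·exp(−0.05776·3) = 374.199 mg/L
Dose 8 (55 mg at t=7 h): 55·exp(−0.05776·2) = 48.999 mg/L
C(9) = 50.541 + 113.393 + 213.574 + 141.421 + 333.373 + 71.433 + 374.199 + 48.999 = 1346.935 mg/L

1346.935 mg/L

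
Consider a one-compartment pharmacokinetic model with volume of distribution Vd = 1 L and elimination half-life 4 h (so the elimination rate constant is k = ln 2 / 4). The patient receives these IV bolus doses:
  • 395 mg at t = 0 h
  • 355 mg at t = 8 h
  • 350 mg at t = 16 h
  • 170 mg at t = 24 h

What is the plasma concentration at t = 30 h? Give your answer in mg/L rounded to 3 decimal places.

k = ln 2 / 4 = 0.17329 per h
Dose 1 (395 mg at t=0 h): 395·exp(−0.17329·30) = 2.182 mg/L
Dose 2 (355 mg at t=8 h): 355·exp(−0.17329·22) = 7.844 mg/L
Dose 3 (350 mg at t=16 h): 350·exp(−0.17329·14) = 30.936 mg/L
Dose 4 (170 mg at t=24 h): 170·exp(−0.17329·6) = 60.104 mg/L
C(30) = 2.182 + 7.844 + 30.936 + 60.104 = 101.067 mg/L

101.067 mg/L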